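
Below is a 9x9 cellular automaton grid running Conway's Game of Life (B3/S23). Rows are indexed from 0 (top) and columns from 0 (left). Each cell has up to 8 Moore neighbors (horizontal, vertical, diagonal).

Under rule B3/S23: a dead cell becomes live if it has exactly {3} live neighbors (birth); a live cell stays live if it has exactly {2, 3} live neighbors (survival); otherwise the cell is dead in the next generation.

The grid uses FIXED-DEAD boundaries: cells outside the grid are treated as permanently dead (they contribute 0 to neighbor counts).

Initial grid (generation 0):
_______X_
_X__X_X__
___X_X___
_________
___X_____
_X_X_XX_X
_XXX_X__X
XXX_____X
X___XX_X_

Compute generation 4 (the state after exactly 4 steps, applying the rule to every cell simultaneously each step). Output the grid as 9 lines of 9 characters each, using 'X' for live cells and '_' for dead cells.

Answer: _____X___
___XX____
___XX____
_________
____XX___
__X__XXXX
__XXXX__X
________X
_____X_X_

Derivation:
Simulating step by step:
Generation 0 (given above): 25 live cells
Generation 1: 23 live cells
_________
____XXX__
____XX___
____X____
__X_X____
_X_X_XXX_
___X_XX_X
X____XXXX
X________
Generation 2: 18 live cells
_____X___
____X_X__
___X__X__
____X____
__X_X_X__
___X___X_
__X_____X
____XX__X
______XX_
Generation 3: 21 live cells
_____X___
____X_X__
___XX____
____X____
____XX___
__XX___X_
___XX__XX
_____XX_X
_____XXX_
Generation 4: 20 live cells
(generation 4 grid is the final answer)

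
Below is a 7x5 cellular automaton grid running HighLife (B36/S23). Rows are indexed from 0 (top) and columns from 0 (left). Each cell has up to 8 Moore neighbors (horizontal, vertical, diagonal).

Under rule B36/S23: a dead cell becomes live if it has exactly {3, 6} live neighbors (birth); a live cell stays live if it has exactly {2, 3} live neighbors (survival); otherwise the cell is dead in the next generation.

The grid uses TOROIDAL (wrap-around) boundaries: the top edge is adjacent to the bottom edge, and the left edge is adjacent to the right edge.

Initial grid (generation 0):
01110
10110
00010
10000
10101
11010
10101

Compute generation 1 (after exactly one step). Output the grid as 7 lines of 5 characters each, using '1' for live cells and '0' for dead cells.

Simulating step by step:
Generation 0 (given above): 17 live cells
Generation 1: 10 live cells
(generation 1 grid is the final answer)

Answer: 00000
00000
01110
11010
00110
00001
01000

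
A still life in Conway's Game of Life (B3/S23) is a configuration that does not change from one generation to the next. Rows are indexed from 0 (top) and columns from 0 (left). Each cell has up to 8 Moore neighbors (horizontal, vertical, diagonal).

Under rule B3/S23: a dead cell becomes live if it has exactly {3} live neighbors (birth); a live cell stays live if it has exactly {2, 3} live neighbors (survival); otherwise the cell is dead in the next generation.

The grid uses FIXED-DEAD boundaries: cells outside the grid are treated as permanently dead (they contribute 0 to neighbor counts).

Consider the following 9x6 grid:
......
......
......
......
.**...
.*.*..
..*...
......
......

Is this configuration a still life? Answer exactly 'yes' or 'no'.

Answer: yes

Derivation:
Compute generation 1 and compare to generation 0 (given above):
Generation 1:
......
......
......
......
.**...
.*.*..
..*...
......
......
The grids are IDENTICAL -> still life.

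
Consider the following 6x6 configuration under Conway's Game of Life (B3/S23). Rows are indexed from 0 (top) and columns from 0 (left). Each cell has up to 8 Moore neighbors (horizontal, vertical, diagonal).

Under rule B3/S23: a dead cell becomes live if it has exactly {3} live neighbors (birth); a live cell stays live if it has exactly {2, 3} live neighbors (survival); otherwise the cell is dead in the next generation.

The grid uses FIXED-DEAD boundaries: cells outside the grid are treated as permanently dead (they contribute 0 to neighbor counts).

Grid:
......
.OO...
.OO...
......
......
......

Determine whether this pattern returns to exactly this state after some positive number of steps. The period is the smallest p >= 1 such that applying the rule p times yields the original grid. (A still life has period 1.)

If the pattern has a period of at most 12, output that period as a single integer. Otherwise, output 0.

Answer: 1

Derivation:
Simulating and comparing each generation to the original:
Gen 0 (original, given above): 4 live cells
Gen 1: 4 live cells, MATCHES original -> period = 1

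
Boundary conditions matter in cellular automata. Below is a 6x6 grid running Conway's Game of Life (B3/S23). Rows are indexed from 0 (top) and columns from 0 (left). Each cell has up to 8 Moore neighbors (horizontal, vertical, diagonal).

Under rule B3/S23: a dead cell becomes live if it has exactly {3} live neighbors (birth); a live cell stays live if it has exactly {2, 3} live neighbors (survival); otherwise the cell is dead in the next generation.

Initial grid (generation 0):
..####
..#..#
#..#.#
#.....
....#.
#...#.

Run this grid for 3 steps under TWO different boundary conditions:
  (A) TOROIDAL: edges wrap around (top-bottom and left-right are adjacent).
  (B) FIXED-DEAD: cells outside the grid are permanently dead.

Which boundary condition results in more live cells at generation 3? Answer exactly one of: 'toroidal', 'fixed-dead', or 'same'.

Answer: toroidal

Derivation:
Under TOROIDAL boundary, generation 3:
.##...
.#..#.
.##.##
.##.##
##....
.#....
Population = 15

Under FIXED-DEAD boundary, generation 3:
.#####
#.....
.#####
..###.
......
......
Population = 14

Comparison: toroidal=15, fixed-dead=14 -> toroidal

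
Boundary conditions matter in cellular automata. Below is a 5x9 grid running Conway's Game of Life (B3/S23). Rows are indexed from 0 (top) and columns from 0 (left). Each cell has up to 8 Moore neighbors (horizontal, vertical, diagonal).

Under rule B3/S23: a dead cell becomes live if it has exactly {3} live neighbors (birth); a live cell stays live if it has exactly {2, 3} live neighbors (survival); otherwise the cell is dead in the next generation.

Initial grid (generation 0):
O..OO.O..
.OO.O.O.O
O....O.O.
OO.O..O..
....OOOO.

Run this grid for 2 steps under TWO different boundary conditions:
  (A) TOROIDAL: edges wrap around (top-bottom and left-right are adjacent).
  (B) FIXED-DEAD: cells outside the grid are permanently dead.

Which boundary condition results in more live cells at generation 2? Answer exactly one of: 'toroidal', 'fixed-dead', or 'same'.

Answer: fixed-dead

Derivation:
Under TOROIDAL boundary, generation 2:
.........
....O.O.O
...OOOOOO
...OO.OO.
.......O.
Population = 14

Under FIXED-DEAD boundary, generation 2:
O...OO...
O.....OO.
...OOOO..
OO.O...O.
.....OO..
Population = 16

Comparison: toroidal=14, fixed-dead=16 -> fixed-dead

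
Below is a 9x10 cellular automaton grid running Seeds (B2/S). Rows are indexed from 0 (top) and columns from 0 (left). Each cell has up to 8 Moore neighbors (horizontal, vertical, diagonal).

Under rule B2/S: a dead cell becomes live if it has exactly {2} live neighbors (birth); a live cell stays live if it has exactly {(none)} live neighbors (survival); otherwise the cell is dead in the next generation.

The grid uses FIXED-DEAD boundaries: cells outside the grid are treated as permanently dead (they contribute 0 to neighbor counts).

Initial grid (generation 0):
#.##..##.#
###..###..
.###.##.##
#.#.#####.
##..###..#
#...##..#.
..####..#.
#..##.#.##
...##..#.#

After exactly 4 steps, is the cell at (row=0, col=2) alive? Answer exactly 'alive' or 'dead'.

Simulating step by step:
Generation 0 (given above): 51 live cells
Generation 1: 6 live cells
....#.....
..........
..........
..........
..#.......
..........
#.........
.#........
..#...#...
Generation 2: 5 live cells
..........
..........
..........
..........
..........
.#........
.#........
#.#.......
.#........
Generation 3: 4 live cells
..........
..........
..........
..........
..........
#.#.......
..........
..........
#.#.......
Generation 4: 5 live cells
..........
..........
..........
..........
.#........
.#........
.#........
.#........
.#........

Cell (0,2) at generation 4: 0 -> dead

Answer: dead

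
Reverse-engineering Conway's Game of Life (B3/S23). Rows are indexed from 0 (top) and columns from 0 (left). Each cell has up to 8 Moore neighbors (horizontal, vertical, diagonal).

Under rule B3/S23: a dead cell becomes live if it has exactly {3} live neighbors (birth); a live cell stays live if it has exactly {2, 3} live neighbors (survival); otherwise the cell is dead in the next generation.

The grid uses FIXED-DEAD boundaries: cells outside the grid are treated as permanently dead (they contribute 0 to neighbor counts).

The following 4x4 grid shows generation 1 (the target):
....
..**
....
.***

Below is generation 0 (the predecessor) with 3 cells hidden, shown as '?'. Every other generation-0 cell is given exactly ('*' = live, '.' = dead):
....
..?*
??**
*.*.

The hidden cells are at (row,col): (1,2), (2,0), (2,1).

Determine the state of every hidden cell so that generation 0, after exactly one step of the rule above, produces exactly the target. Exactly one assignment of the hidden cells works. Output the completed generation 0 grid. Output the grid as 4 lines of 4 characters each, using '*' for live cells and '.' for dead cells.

Answer: ....
..**
..**
*.*.

Derivation:
Hidden generation-0 cells (in order): (1,2), (2,0), (2,1).
A hidden cell only influences target cells in its own 3x3 neighborhood. Try each of the 2^3 = 8 assignments, step the completed generation 0 forward once under B3/S23, and compare with the target:
  (1,2)=. (2,0)=. (2,1)=. -> step gives (2,1)='*' but target has '.' -> reject
  (1,2)=. (2,0)=. (2,1)=* -> step gives (1,2)='.' but target has '*' -> reject
  (1,2)=. (2,0)=* (2,1)=. -> step gives (2,2)='*' but target has '.' -> reject
  (1,2)=. (2,0)=* (2,1)=* -> step gives (1,1)='*' but target has '.' -> reject
  (1,2)=* (2,0)=. (2,1)=. -> step reproduces the target at every cell -> ACCEPT
  (1,2)=* (2,0)=. (2,1)=* -> step gives (1,1)='*' but target has '.' -> reject
  (1,2)=* (2,0)=* (2,1)=. -> step gives (1,1)='*' but target has '.' -> reject
  (1,2)=* (2,0)=* (2,1)=* -> step gives (1,2)='.' but target has '*' -> reject
Unique solution: (1,2)=live, (2,0)=dead, (2,1)=dead.
Check: live-neighbor counts of every cell in the completed generation 0:
0122
0233
1444
0323
Applying B3/S23 to generation 0 with these counts gives:
....
..**
....
.***
which matches the target exactly.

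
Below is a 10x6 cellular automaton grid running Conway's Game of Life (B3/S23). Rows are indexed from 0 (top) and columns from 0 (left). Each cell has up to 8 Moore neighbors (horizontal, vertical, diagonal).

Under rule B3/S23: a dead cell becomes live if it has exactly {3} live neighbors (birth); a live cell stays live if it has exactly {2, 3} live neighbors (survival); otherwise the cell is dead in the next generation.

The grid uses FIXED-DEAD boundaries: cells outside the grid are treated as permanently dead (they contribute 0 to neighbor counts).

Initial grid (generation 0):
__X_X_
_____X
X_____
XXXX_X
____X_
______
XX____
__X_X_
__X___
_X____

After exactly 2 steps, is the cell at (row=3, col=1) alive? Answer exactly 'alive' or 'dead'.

Simulating step by step:
Generation 0 (given above): 16 live cells
Generation 1: 18 live cells
______
______
X_X_X_
XXXXX_
_XXXX_
______
_X____
__XX__
_XXX__
______
Generation 2: 14 live cells
______
______
X_X_X_
X____X
X___X_
_X_X__
__X___
___X__
_X_X__
__X___

Cell (3,1) at generation 2: 0 -> dead

Answer: dead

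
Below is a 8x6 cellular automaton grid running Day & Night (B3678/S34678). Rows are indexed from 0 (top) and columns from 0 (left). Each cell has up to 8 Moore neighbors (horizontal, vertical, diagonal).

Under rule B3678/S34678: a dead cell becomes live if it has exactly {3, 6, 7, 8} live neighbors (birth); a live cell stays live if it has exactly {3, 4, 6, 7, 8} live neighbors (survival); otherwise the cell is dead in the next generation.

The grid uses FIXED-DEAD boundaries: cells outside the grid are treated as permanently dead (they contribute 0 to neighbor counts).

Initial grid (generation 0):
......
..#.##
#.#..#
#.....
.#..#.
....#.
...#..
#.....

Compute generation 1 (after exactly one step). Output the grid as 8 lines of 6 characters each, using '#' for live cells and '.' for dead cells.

Simulating step by step:
Generation 0 (given above): 12 live cells
Generation 1: 5 live cells
(generation 1 grid is the final answer)

Answer: ......
.#.#..
...##.
......
......
...#..
......
......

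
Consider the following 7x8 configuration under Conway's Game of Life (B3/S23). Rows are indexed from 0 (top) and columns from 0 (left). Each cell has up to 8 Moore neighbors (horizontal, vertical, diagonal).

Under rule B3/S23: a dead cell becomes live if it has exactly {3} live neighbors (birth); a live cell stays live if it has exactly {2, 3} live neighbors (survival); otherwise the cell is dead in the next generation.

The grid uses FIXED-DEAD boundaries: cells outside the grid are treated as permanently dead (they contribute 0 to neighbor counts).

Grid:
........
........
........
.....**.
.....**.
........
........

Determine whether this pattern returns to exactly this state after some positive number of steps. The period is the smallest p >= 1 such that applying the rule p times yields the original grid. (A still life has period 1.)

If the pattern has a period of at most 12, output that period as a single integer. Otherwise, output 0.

Simulating and comparing each generation to the original:
Gen 0 (original, given above): 4 live cells
Gen 1: 4 live cells, MATCHES original -> period = 1

Answer: 1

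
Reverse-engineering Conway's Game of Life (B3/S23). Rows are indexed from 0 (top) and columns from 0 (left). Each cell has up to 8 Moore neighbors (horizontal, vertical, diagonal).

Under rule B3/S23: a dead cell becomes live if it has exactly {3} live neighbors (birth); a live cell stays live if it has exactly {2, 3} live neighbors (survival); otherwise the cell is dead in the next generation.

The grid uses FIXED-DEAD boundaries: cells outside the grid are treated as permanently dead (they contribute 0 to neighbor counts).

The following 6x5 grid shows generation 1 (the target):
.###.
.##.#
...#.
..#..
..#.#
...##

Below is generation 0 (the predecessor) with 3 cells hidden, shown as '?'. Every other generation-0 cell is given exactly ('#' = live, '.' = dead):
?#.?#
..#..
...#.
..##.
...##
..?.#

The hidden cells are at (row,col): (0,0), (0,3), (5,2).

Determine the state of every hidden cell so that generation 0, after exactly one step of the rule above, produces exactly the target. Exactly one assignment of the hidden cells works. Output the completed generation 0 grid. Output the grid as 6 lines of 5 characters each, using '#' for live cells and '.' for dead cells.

Answer: ##.##
..#..
...#.
..##.
...##
....#

Derivation:
Hidden generation-0 cells (in order): (0,0), (0,3), (5,2).
A hidden cell only influences target cells in its own 3x3 neighborhood. Try each of the 2^3 = 8 assignments, step the completed generation 0 forward once under B3/S23, and compare with the target:
  (0,0)=. (0,3)=. (5,2)=. -> step gives (0,1)='.' but target has '#' -> reject
  (0,0)=. (0,3)=. (5,2)=# -> step gives (0,1)='.' but target has '#' -> reject
  (0,0)=. (0,3)=# (5,2)=. -> step gives (0,1)='.' but target has '#' -> reject
  (0,0)=. (0,3)=# (5,2)=# -> step gives (0,1)='.' but target has '#' -> reject
  (0,0)=# (0,3)=. (5,2)=. -> step gives (0,2)='.' but target has '#' -> reject
  (0,0)=# (0,3)=. (5,2)=# -> step gives (0,2)='.' but target has '#' -> reject
  (0,0)=# (0,3)=# (5,2)=. -> step reproduces the target at every cell -> ACCEPT
  (0,0)=# (0,3)=# (5,2)=# -> step gives (4,2)='.' but target has '#' -> reject
Unique solution: (0,0)=live, (0,3)=live, (5,2)=dead.
Check: live-neighbor counts of every cell in the completed generation 0:
12321
23343
02432
01344
01343
00132
Applying B3/S23 to generation 0 with these counts gives:
.###.
.##.#
...#.
..#..
..#.#
...##
which matches the target exactly.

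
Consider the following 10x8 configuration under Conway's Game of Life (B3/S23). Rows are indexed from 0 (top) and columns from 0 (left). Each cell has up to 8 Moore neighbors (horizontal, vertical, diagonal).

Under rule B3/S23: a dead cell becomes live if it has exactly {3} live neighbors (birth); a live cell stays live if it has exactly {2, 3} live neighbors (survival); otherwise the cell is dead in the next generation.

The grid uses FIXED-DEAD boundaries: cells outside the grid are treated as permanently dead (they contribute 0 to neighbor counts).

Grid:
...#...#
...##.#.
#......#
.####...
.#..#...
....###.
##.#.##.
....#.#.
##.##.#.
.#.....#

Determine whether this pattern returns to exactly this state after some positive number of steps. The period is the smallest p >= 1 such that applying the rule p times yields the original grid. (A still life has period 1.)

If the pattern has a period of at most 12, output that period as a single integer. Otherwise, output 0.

Simulating and comparing each generation to the original:
Gen 0 (original, given above): 30 live cells
Gen 1: 33 live cells, differs from original
Gen 2: 29 live cells, differs from original
Gen 3: 36 live cells, differs from original
Gen 4: 21 live cells, differs from original
Gen 5: 23 live cells, differs from original
Gen 6: 24 live cells, differs from original
Gen 7: 27 live cells, differs from original
Gen 8: 25 live cells, differs from original
Gen 9: 20 live cells, differs from original
Gen 10: 15 live cells, differs from original
Gen 11: 11 live cells, differs from original
Gen 12: 8 live cells, differs from original
No period found within 12 steps.

Answer: 0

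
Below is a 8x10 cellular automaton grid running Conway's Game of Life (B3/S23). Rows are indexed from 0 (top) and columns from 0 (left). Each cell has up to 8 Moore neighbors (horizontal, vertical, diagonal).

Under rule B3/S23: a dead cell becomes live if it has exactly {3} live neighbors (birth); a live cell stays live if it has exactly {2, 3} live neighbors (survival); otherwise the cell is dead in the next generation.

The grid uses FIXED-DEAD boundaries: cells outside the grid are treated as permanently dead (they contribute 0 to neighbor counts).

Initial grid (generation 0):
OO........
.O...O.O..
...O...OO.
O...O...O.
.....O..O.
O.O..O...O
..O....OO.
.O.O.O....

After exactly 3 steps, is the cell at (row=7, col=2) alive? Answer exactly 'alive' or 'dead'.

Simulating step by step:
Generation 0 (given above): 23 live cells
Generation 1: 30 live cells
OO........
OOO...OOO.
....O.OOO.
....O...OO
.O..OO..OO
.O....OO.O
..OOO.O.O.
..O.......
Generation 2: 27 live cells
O.O....O..
O.O..OO.O.
.O.O..O...
...OO.O...
....OOO...
.O....O..O
.OOO.OO.O.
..O.......
Generation 3: 28 live cells
......OO..
O.OO.OO...
.O.O..O...
..OO..OO..
...OO.OO..
.O.O......
.O.O.OOO..
.OOO......

Cell (7,2) at generation 3: 1 -> alive

Answer: alive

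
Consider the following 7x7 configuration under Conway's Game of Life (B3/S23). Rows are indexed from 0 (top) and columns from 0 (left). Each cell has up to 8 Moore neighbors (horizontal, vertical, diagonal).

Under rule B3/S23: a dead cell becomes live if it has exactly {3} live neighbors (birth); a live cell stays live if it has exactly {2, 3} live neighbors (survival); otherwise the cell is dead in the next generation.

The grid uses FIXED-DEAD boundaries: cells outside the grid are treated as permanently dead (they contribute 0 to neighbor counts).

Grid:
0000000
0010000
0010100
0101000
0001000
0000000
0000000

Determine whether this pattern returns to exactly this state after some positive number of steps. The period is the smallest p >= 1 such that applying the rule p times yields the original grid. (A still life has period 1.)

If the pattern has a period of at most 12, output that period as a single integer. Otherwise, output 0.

Simulating and comparing each generation to the original:
Gen 0 (original, given above): 6 live cells
Gen 1: 6 live cells, differs from original
Gen 2: 6 live cells, MATCHES original -> period = 2

Answer: 2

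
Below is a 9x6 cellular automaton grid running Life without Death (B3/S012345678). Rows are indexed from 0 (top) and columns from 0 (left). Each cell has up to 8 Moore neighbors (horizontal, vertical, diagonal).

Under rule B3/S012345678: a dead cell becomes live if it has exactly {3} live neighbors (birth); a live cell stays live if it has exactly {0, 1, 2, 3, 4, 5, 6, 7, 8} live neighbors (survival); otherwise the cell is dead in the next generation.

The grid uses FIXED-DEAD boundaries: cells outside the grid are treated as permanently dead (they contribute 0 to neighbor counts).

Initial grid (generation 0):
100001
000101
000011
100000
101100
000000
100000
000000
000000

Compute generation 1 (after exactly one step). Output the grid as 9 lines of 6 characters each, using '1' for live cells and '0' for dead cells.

Answer: 100011
000101
000011
110110
111100
010000
100000
000000
000000

Derivation:
Simulating step by step:
Generation 0 (given above): 11 live cells
Generation 1: 17 live cells
(generation 1 grid is the final answer)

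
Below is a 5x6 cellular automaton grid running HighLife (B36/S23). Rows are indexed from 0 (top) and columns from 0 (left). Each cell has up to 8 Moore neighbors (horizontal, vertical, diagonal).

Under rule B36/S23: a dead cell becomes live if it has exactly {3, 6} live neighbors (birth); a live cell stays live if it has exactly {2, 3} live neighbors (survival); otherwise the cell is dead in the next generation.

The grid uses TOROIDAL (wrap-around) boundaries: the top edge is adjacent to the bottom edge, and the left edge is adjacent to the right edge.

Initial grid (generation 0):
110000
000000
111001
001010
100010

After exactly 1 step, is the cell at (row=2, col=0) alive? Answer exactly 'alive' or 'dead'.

Answer: alive

Derivation:
Simulating step by step:
Generation 0 (given above): 10 live cells
Generation 1: 14 live cells
110001
001001
111101
001010
100100

Cell (2,0) at generation 1: 1 -> alive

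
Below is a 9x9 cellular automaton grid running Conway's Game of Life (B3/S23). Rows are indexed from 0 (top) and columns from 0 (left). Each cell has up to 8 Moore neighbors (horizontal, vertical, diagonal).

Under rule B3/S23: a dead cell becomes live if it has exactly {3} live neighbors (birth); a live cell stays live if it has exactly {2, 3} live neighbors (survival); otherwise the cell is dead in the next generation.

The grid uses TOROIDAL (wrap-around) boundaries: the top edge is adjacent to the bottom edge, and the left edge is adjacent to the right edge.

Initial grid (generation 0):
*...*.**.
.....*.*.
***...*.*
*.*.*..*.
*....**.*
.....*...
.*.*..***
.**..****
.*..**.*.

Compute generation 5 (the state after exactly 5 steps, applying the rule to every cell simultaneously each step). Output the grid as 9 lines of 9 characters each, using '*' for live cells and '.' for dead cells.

Answer: ..**.....
...*.....
.......*.
*........
**.....**
......**.
***....**
.....**..
.....**..

Derivation:
Simulating step by step:
Generation 0 (given above): 35 live cells
Generation 1: 28 live cells
....*..*.
.....*...
*.**.**..
..**.....
**..*****
....**...
.*..*...*
.*.*.....
.****....
Generation 2: 26 live cells
..*.**...
...*.*...
.***.**..
.........
***...***
.*.*.....
*.****...
.*.......
.*..*....
Generation 3: 29 live cells
..*..*...
.*.......
..**.**..
...*.*..*
***....**
.....***.
*..**....
**...*...
.*****...
Generation 4: 34 live cells
.....*...
.*.****..
..**.**..
...*.*..*
***.**...
..******.
**..*...*
*....*...
*..*.**..
Generation 5: 20 live cells
(generation 5 grid is the final answer)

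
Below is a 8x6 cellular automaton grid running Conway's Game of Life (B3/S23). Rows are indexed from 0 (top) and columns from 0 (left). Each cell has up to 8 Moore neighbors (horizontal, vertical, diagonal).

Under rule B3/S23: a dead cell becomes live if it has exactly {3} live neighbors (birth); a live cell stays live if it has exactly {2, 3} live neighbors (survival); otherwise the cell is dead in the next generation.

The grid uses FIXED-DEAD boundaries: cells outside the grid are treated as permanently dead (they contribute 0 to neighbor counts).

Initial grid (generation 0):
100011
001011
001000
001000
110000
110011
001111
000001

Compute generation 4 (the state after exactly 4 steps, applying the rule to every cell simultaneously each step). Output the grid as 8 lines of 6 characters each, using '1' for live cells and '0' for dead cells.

Answer: 000000
000100
110110
010000
010110
010100
000110
000000

Derivation:
Simulating step by step:
Generation 0 (given above): 19 live cells
Generation 1: 18 live cells
000111
010011
011000
001000
101000
100001
011100
000101
Generation 2: 16 live cells
000101
010001
011100
001100
000000
100100
011100
000110
Generation 3: 15 live cells
000010
010100
010110
010100
001100
010100
010000
000110
Generation 4: 13 live cells
(generation 4 grid is the final answer)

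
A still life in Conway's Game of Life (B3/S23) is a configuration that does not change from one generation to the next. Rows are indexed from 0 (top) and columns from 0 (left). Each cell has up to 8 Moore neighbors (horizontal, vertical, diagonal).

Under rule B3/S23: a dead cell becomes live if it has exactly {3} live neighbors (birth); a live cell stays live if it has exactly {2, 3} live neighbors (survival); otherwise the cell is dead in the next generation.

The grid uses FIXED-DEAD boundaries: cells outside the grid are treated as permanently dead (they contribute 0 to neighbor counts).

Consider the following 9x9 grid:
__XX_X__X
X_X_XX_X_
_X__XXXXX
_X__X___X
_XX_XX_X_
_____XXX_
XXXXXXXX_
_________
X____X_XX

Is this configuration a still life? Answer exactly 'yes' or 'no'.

Compute generation 1 and compare to generation 0 (given above):
Generation 1:
_XXX_XX__
__X______
XXX_____X
XX______X
_XXXX__XX
X_______X
_XXXX__X_
X_XX____X
_________
Cell (0,1) differs: gen0=0 vs gen1=1 -> NOT a still life.

Answer: no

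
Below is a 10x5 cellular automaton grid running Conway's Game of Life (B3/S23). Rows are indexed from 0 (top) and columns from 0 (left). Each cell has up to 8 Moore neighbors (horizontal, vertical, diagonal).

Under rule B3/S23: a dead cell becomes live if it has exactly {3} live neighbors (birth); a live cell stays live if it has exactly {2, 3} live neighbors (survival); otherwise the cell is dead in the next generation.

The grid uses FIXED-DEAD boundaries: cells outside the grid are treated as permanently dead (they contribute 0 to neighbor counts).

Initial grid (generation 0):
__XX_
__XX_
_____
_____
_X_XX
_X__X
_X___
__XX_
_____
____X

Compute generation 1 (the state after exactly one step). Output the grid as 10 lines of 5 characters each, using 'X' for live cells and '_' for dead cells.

Answer: __XX_
__XX_
_____
_____
__XXX
XX_XX
_X_X_
__X__
___X_
_____

Derivation:
Simulating step by step:
Generation 0 (given above): 13 live cells
Generation 1: 15 live cells
(generation 1 grid is the final answer)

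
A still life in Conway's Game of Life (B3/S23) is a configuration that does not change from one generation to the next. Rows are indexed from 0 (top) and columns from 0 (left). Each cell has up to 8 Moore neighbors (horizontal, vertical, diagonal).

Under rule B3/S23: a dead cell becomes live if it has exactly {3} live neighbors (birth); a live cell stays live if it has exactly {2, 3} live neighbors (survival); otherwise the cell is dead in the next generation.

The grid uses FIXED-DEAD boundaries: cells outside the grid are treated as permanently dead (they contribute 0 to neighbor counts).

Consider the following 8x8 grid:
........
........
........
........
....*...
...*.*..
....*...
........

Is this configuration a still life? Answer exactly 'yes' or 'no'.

Answer: yes

Derivation:
Compute generation 1 and compare to generation 0 (given above):
Generation 1:
........
........
........
........
....*...
...*.*..
....*...
........
The grids are IDENTICAL -> still life.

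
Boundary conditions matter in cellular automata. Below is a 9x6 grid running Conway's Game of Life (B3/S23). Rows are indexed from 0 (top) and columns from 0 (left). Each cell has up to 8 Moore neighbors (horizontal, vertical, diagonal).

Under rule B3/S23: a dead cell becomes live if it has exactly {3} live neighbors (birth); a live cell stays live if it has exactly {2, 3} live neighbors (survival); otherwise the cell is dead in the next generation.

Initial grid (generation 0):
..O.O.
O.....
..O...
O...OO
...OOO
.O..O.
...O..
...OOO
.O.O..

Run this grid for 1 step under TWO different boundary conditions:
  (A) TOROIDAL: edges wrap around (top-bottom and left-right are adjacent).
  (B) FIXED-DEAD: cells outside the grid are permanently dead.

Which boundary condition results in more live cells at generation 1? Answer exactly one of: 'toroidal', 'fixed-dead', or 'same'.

Under TOROIDAL boundary, generation 1:
.OOO..
.O.O..
OO....
O.....
...O..
..O..O
..OO.O
...O..
.....O
Population = 16

Under FIXED-DEAD boundary, generation 1:
......
.O.O..
.O....
.....O
...O..
..O..O
..OO.O
...O..
..OO..
Population = 13

Comparison: toroidal=16, fixed-dead=13 -> toroidal

Answer: toroidal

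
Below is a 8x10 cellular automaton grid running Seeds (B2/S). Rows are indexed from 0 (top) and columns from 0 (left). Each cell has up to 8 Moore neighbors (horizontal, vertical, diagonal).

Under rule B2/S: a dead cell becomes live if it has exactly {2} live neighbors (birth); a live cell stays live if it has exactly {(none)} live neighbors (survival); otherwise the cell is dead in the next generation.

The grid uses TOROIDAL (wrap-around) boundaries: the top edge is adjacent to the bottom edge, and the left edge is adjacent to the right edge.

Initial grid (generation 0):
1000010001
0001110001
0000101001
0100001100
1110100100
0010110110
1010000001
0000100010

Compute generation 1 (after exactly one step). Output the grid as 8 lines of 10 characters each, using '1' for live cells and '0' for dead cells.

Answer: 0000001000
0000000000
0010000000
0000100001
0000000001
0000000000
0000001000
0001010000

Derivation:
Simulating step by step:
Generation 0 (given above): 28 live cells
Generation 1: 8 live cells
(generation 1 grid is the final answer)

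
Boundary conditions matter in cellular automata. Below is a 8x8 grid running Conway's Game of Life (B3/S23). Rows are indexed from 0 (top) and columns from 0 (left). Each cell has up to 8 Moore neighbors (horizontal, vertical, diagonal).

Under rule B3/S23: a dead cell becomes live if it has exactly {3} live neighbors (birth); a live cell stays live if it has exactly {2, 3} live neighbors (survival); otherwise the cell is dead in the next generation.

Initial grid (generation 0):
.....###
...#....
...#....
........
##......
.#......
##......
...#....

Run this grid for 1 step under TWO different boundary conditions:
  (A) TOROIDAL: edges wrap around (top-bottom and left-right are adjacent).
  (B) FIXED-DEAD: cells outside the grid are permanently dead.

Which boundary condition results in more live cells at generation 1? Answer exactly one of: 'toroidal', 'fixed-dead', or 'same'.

Answer: toroidal

Derivation:
Under TOROIDAL boundary, generation 1:
....#.#.
....#.#.
........
........
##......
..#.....
###.....
#.....##
Population = 13

Under FIXED-DEAD boundary, generation 1:
......#.
....#.#.
........
........
##......
..#.....
###.....
........
Population = 9

Comparison: toroidal=13, fixed-dead=9 -> toroidal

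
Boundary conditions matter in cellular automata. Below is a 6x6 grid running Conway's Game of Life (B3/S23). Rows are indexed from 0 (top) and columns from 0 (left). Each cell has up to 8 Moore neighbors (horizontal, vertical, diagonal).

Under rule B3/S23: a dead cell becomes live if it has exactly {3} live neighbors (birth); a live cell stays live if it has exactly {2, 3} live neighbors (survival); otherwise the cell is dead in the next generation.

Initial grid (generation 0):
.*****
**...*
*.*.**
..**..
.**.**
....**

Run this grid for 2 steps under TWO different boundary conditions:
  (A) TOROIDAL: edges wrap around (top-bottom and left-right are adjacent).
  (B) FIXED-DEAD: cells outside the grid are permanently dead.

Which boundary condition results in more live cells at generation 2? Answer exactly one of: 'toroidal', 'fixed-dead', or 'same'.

Under TOROIDAL boundary, generation 2:
..*...
.*....
......
*.**.*
**....
...*..
Population = 9

Under FIXED-DEAD boundary, generation 2:
*****.
*.....
.*....
..****
..**.*
..****
Population = 18

Comparison: toroidal=9, fixed-dead=18 -> fixed-dead

Answer: fixed-dead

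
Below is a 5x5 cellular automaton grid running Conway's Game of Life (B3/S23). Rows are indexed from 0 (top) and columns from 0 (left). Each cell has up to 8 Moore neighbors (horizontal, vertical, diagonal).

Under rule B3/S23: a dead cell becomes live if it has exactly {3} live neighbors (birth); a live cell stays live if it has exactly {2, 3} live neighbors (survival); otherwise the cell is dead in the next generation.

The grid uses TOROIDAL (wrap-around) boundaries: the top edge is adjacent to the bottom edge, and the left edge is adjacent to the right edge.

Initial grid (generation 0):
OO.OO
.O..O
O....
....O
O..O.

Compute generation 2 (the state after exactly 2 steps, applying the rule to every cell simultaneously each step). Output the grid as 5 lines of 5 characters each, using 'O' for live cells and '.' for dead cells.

Answer: O...O
.O.O.
..O..
..O..
.O.O.

Derivation:
Simulating step by step:
Generation 0 (given above): 10 live cells
Generation 1: 12 live cells
.O.O.
.OOO.
O...O
O...O
.OOO.
Generation 2: 8 live cells
(generation 2 grid is the final answer)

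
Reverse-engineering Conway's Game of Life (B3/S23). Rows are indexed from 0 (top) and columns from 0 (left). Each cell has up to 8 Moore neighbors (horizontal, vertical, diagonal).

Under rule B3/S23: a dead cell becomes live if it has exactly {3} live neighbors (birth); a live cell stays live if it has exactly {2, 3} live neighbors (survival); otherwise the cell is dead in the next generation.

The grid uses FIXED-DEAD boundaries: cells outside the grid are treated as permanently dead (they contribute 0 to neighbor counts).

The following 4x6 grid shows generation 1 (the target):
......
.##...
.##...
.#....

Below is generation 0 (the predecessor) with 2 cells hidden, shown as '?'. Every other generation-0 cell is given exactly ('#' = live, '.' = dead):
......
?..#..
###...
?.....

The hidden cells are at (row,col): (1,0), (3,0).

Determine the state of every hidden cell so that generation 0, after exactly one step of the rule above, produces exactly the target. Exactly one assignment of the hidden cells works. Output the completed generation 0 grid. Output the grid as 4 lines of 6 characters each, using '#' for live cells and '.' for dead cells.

Answer: ......
...#..
###...
......

Derivation:
Hidden generation-0 cells (in order): (1,0), (3,0).
A hidden cell only influences target cells in its own 3x3 neighborhood. Try each of the 2^2 = 4 assignments, step the completed generation 0 forward once under B3/S23, and compare with the target:
  (1,0)=. (3,0)=. -> step reproduces the target at every cell -> ACCEPT
  (1,0)=. (3,0)=# -> step gives (2,0)='#' but target has '.' -> reject
  (1,0)=# (3,0)=. -> step gives (1,0)='#' but target has '.' -> reject
  (1,0)=# (3,0)=# -> step gives (1,0)='#' but target has '.' -> reject
Unique solution: (1,0)=dead, (3,0)=dead.
Check: live-neighbor counts of every cell in the completed generation 0:
001110
233110
122210
232100
Applying B3/S23 to generation 0 with these counts gives:
......
.##...
.##...
.#....
which matches the target exactly.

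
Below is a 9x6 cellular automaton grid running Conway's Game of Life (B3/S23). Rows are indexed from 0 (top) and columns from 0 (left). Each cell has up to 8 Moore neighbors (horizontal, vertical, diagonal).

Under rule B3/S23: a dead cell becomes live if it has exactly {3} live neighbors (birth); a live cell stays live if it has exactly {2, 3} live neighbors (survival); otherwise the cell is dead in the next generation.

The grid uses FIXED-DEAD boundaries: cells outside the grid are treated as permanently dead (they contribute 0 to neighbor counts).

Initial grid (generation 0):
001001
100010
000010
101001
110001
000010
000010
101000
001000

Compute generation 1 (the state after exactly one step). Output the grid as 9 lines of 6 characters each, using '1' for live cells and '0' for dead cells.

Answer: 000000
000111
010111
100011
110011
000011
000100
010100
010000

Derivation:
Simulating step by step:
Generation 0 (given above): 16 live cells
Generation 1: 20 live cells
(generation 1 grid is the final answer)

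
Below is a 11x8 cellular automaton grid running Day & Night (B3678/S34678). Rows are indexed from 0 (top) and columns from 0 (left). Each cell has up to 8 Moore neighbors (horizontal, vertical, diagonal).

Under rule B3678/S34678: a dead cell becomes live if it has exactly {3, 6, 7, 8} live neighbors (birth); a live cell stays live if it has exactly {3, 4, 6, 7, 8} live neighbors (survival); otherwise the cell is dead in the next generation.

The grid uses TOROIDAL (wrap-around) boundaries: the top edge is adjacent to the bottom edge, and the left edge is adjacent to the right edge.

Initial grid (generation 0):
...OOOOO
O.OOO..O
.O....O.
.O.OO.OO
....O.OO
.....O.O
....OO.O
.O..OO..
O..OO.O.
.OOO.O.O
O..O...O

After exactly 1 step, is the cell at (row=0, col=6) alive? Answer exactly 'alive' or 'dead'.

Answer: alive

Derivation:
Simulating step by step:
Generation 0 (given above): 40 live cells
Generation 1: 40 live cells
.O...OO.
OOOOO..O
.O....O.
..O...OO
...OO..O
O....OOO
O...OO..
O......O
O..O..OO
.OOO...O
OO.OO.OO

Cell (0,6) at generation 1: 1 -> alive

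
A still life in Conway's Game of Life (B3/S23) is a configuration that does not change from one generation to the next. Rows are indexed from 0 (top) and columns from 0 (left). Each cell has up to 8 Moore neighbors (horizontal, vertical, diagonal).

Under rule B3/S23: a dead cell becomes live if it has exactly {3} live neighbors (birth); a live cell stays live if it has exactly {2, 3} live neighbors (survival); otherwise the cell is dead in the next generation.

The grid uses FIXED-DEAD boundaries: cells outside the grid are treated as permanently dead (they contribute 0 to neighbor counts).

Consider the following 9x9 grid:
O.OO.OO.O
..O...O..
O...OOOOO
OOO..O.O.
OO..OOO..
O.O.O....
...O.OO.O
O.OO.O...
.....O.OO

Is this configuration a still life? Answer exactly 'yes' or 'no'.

Compute generation 1 and compare to generation 0 (given above):
Generation 1:
.OOO.OOO.
..O.....O
O.OOO...O
..OO....O
....O.O..
O.O....O.
.....OO..
..OO.O..O
....O.O..
Cell (0,0) differs: gen0=1 vs gen1=0 -> NOT a still life.

Answer: no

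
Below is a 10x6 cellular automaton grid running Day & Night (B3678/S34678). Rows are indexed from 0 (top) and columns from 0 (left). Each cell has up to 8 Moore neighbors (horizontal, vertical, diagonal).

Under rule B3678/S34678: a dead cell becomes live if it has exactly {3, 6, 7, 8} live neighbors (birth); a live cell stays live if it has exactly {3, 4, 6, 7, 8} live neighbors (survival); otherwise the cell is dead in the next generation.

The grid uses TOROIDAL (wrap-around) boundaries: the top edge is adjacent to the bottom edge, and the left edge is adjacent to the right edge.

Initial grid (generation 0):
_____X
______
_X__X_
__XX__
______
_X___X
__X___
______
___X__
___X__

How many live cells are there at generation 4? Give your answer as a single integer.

Answer: 0

Derivation:
Simulating step by step:
Generation 0 (given above): 10 live cells
Generation 1: 4 live cells
______
______
__XX__
______
__X___
______
______
______
______
____X_
Generation 2: 2 live cells
______
______
______
__XX__
______
______
______
______
______
______
Generation 3: 0 live cells
______
______
______
______
______
______
______
______
______
______
Generation 4: 0 live cells
______
______
______
______
______
______
______
______
______
______
Population at generation 4: 0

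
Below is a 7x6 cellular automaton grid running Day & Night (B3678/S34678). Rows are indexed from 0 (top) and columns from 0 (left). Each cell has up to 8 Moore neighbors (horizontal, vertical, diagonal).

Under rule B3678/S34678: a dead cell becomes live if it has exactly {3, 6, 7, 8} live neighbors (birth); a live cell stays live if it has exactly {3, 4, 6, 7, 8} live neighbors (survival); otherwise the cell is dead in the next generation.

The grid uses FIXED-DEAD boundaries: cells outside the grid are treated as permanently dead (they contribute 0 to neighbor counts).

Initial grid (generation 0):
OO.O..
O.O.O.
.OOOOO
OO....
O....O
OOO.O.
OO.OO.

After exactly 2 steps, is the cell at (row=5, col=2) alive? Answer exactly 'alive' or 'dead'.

Simulating step by step:
Generation 0 (given above): 23 live cells
Generation 1: 24 live cells
.OO...
OO.OOO
..OOO.
OO.O.O
OOO...
O.O.OO
OO.O..
Generation 2: 22 live cells
OOOOO.
.OO.O.
....O.
O.OO..
OOO..O
OOO...
.OO.O.

Cell (5,2) at generation 2: 1 -> alive

Answer: alive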